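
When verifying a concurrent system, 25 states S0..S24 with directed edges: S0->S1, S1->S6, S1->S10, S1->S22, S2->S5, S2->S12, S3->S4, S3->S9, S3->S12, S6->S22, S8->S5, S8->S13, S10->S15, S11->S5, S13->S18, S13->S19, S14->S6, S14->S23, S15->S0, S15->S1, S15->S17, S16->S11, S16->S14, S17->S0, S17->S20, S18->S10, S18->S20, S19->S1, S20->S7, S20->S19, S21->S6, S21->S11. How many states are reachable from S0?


BFS from S0:
  layer 0: {S0}
  layer 1: {S1}
  layer 2: {S6, S10, S22}
  layer 3: {S15}
  layer 4: {S17}
  layer 5: {S20}
  layer 6: {S7, S19}
Reachable set: {S0, S1, S6, S7, S10, S15, S17, S19, S20, S22}
Count = 10

10


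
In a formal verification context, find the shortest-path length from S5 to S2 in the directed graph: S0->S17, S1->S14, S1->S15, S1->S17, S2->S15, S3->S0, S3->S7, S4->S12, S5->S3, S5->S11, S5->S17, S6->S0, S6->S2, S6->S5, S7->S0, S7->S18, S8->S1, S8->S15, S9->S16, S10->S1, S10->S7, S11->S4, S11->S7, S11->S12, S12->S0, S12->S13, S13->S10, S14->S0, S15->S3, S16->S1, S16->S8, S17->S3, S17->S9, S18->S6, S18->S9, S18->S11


BFS layer-by-layer from S5:
  dist 0: {S5}
  dist 1: {S3, S11, S17}
  dist 2: {S0, S4, S7, S9, S12}
  dist 3: {S13, S16, S18}
  dist 4: {S1, S6, S8, S10}
  dist 5: {S2, S14, S15}
  -> S2 reached at distance 5
Shortest path length = 5

5


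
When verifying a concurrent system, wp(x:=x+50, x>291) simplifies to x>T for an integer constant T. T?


Formula: wp(x:=E, P) = P[E/x] (substitute E for x in postcondition)
Step 1: Postcondition: x>291
Step 2: Substitute x+50 for x: x+50>291
Step 3: Solve for x: x > 291-50 = 241

241


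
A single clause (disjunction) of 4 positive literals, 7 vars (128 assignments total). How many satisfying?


Step 1: Total=2^7=128
Step 2: Unsat when all 4 false: 2^3=8
Step 3: Sat=128-8=120

120


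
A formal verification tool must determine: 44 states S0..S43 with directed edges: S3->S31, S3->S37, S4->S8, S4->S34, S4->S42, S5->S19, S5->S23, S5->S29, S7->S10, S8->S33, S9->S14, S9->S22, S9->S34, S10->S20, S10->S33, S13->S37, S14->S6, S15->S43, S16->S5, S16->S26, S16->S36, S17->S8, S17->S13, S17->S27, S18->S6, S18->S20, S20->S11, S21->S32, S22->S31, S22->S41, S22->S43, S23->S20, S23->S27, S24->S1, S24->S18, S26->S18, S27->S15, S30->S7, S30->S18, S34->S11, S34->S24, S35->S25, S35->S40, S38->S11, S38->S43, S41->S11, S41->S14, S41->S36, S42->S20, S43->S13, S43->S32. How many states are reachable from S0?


BFS from S0:
  layer 0: {S0}
Reachable set: {S0}
Count = 1

1


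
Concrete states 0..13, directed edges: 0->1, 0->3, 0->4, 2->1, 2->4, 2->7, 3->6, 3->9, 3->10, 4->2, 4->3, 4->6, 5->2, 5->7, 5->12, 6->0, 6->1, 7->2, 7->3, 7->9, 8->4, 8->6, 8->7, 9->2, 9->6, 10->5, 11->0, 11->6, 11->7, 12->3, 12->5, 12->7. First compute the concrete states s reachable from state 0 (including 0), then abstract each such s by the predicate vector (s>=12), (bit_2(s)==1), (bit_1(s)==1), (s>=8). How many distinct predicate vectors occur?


BFS from 0:
Concrete reachable: {0, 1, 2, 3, 4, 5, 6, 7, 9, 10, 12}
Abstract via predicates (s>=12), (bit_2(s)==1), (bit_1(s)==1), (s>=8):
  (0,0,0,0) <- {0, 1}
  (0,0,0,1) <- {9}
  (0,0,1,0) <- {2, 3}
  (0,0,1,1) <- {10}
  (0,1,0,0) <- {4, 5}
  (0,1,1,0) <- {6, 7}
  (1,1,0,1) <- {12}
Distinct abstract states = 7

7


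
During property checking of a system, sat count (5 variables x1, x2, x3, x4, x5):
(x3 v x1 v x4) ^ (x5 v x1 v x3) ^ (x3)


CNF with 3 clauses over 5 vars (32 assignments).
An assignment satisfies CNF iff every clause has >=1 true literal.
Check each row (bits = x1,x2,x3,x4,x5; clause T/F shown):
  row 0 [00000]: clauses=FFF -> 0
  row 1 [00001]: clauses=FTF -> 0
  row 2 [00010]: clauses=TFF -> 0
  row 3 [00011]: clauses=TTF -> 0
  row 4 [00100]: clauses=TTT -> 1
  row 5 [00101]: clauses=TTT -> 1
  row 6 [00110]: clauses=TTT -> 1
  row 7 [00111]: clauses=TTT -> 1
  row 8 [01000]: clauses=FFF -> 0
  row 9 [01001]: clauses=FTF -> 0
  row 10 [01010]: clauses=TFF -> 0
  row 11 [01011]: clauses=TTF -> 0
  row 12 [01100]: clauses=TTT -> 1
  row 13 [01101]: clauses=TTT -> 1
  row 14 [01110]: clauses=TTT -> 1
  row 15 [01111]: clauses=TTT -> 1
  row 16 [10000]: clauses=TTF -> 0
  row 17 [10001]: clauses=TTF -> 0
  row 18 [10010]: clauses=TTF -> 0
  row 19 [10011]: clauses=TTF -> 0
  row 20 [10100]: clauses=TTT -> 1
  row 21 [10101]: clauses=TTT -> 1
  row 22 [10110]: clauses=TTT -> 1
  row 23 [10111]: clauses=TTT -> 1
  row 24 [11000]: clauses=TTF -> 0
  row 25 [11001]: clauses=TTF -> 0
  row 26 [11010]: clauses=TTF -> 0
  row 27 [11011]: clauses=TTF -> 0
  row 28 [11100]: clauses=TTT -> 1
  row 29 [11101]: clauses=TTT -> 1
  row 30 [11110]: clauses=TTT -> 1
  row 31 [11111]: clauses=TTT -> 1
Full result column, 8 rows per line (x1,x2 fixed per line; x3,x4,x5 runs 000..111 left to right):
  rows 0-7 [x1,x2=00]: 00001111  (ones: 4)
  rows 8-15 [x1,x2=01]: 00001111  (ones: 4)
  rows 16-23 [x1,x2=10]: 00001111  (ones: 4)
  rows 24-31 [x1,x2=11]: 00001111  (ones: 4)
Satisfying assignments = 4+4+4+4 = 16

16


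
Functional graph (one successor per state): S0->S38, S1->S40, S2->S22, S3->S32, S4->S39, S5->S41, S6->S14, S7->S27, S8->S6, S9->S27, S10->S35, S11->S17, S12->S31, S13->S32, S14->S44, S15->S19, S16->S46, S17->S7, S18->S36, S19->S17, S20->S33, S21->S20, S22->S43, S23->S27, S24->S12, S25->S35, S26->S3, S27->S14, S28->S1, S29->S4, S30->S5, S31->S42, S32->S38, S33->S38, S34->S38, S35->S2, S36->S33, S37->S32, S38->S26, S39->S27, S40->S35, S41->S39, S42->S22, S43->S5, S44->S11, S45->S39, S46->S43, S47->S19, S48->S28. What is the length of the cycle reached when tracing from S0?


Trace from S0 until a state repeats:
  S0 -> S38 -> S26 -> S3 -> S32 -> S38
S38 first seen at step 1, revisited at step 5.
Cycle length = 5 - 1 = 4

4


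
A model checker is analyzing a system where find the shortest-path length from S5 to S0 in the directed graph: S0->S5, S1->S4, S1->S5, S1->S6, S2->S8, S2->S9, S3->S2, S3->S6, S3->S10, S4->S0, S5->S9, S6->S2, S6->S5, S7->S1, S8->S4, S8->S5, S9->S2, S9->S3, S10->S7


BFS layer-by-layer from S5:
  dist 0: {S5}
  dist 1: {S9}
  dist 2: {S2, S3}
  dist 3: {S6, S8, S10}
  dist 4: {S4, S7}
  dist 5: {S0, S1}
  -> S0 reached at distance 5
Shortest path length = 5

5


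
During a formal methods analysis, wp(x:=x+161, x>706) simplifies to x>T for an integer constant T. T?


Formula: wp(x:=E, P) = P[E/x] (substitute E for x in postcondition)
Step 1: Postcondition: x>706
Step 2: Substitute x+161 for x: x+161>706
Step 3: Solve for x: x > 706-161 = 545

545


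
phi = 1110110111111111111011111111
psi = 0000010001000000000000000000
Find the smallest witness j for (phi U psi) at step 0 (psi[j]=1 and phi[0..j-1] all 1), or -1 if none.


(phi U psi) at 0: need smallest j with psi[j]=1 and phi[i]=1 for all i in [0,j).
Scan from step 0:
  step 0: phi=1, psi=0 -> continue
  step 1: phi=1, psi=0 -> continue
  step 2: phi=1, psi=0 -> continue
  step 3: phi=0 -> phi-prefix broken from here
  step 5: psi=1 but phi already failed -> not a witness
  step 9: psi=1 but phi already failed -> not a witness
  end of trace: no witness -> -1
Witness step = -1

-1


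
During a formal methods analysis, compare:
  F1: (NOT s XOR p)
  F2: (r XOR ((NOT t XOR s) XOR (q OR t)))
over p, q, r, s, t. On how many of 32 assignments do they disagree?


F1 = (NOT s XOR p)
F2 = (r XOR ((NOT t XOR s) XOR (q OR t)))
Evaluate both on each of 32 rows (bits = p,q,r,s,t):
  row 0 [00000]: F1=1 F2=1 -> 0
  row 1 [00001]: F1=1 F2=1 -> 0
  row 2 [00010]: F1=0 F2=0 -> 0
  row 3 [00011]: F1=0 F2=0 -> 0
  row 4 [00100]: F1=1 F2=0 (differ) -> 1
  row 5 [00101]: F1=1 F2=0 (differ) -> 1
  row 6 [00110]: F1=0 F2=1 (differ) -> 1
  row 7 [00111]: F1=0 F2=1 (differ) -> 1
  row 8 [01000]: F1=1 F2=0 (differ) -> 1
  row 9 [01001]: F1=1 F2=1 -> 0
  row 10 [01010]: F1=0 F2=1 (differ) -> 1
  row 11 [01011]: F1=0 F2=0 -> 0
  row 12 [01100]: F1=1 F2=1 -> 0
  row 13 [01101]: F1=1 F2=0 (differ) -> 1
  row 14 [01110]: F1=0 F2=0 -> 0
  row 15 [01111]: F1=0 F2=1 (differ) -> 1
  row 16 [10000]: F1=0 F2=1 (differ) -> 1
  row 17 [10001]: F1=0 F2=1 (differ) -> 1
  row 18 [10010]: F1=1 F2=0 (differ) -> 1
  row 19 [10011]: F1=1 F2=0 (differ) -> 1
  row 20 [10100]: F1=0 F2=0 -> 0
  row 21 [10101]: F1=0 F2=0 -> 0
  row 22 [10110]: F1=1 F2=1 -> 0
  row 23 [10111]: F1=1 F2=1 -> 0
  row 24 [11000]: F1=0 F2=0 -> 0
  row 25 [11001]: F1=0 F2=1 (differ) -> 1
  row 26 [11010]: F1=1 F2=1 -> 0
  row 27 [11011]: F1=1 F2=0 (differ) -> 1
  row 28 [11100]: F1=0 F2=1 (differ) -> 1
  row 29 [11101]: F1=0 F2=0 -> 0
  row 30 [11110]: F1=1 F2=0 (differ) -> 1
  row 31 [11111]: F1=1 F2=1 -> 0
Full result column, 8 rows per line (p,q fixed per line; r,s,t runs 000..111 left to right):
  rows 0-7 [p,q=00]: 00001111  (ones: 4)
  rows 8-15 [p,q=01]: 10100101  (ones: 4)
  rows 16-23 [p,q=10]: 11110000  (ones: 4)
  rows 24-31 [p,q=11]: 01011010  (ones: 4)
Disagreements = 4+4+4+4 = 16

16


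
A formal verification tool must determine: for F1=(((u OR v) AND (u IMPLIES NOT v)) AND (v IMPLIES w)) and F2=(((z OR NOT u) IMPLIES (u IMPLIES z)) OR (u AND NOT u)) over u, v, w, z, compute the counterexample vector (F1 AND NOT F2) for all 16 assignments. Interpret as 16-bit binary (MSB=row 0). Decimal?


F1 = (((u OR v) AND (u IMPLIES NOT v)) AND (v IMPLIES w))
F2 = (((z OR NOT u) IMPLIES (u IMPLIES z)) OR (u AND NOT u))
Counterexample to F1=>F2 is where F1=1 and F2=0.
Evaluate each row (bits = u,v,w,z, MSB first):
  row 0 [0000]: F1=0 F2=1 -> F1&~F2 -> 0
  row 1 [0001]: F1=0 F2=1 -> F1&~F2 -> 0
  row 2 [0010]: F1=0 F2=1 -> F1&~F2 -> 0
  row 3 [0011]: F1=0 F2=1 -> F1&~F2 -> 0
  row 4 [0100]: F1=0 F2=1 -> F1&~F2 -> 0
  row 5 [0101]: F1=0 F2=1 -> F1&~F2 -> 0
  row 6 [0110]: F1=1 F2=1 -> F1&~F2 -> 0
  row 7 [0111]: F1=1 F2=1 -> F1&~F2 -> 0
  row 8 [1000]: F1=1 F2=1 -> F1&~F2 -> 0
  row 9 [1001]: F1=1 F2=1 -> F1&~F2 -> 0
  row 10 [1010]: F1=1 F2=1 -> F1&~F2 -> 0
  row 11 [1011]: F1=1 F2=1 -> F1&~F2 -> 0
  row 12 [1100]: F1=0 F2=1 -> F1&~F2 -> 0
  row 13 [1101]: F1=0 F2=1 -> F1&~F2 -> 0
  row 14 [1110]: F1=0 F2=1 -> F1&~F2 -> 0
  row 15 [1111]: F1=0 F2=1 -> F1&~F2 -> 0
Full result column, 4 rows per line (u,v fixed per line; w,z runs 00..11 left to right):
  rows 0-3 [u,v=00]: 0000  = hex 0
  rows 4-7 [u,v=01]: 0000  = hex 0
  rows 8-11 [u,v=10]: 0000  = hex 0
  rows 12-15 [u,v=11]: 0000  = hex 0
Counterexample vector (row 0 .. row 15) = 0000000000000000
Output column grouped in 4s = 0000 0000 0000 0000 = 0x0000
Convert to decimal digit by digit (value = value*16 + digit):
  0 -> 0
  0*16 + 0 = 0
  0*16 + 0 = 0
  0*16 + 0 = 0
Decimal = 0

0


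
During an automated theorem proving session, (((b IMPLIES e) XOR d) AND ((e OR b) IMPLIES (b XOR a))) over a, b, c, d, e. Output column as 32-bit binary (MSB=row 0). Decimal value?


Formula: (((b IMPLIES e) XOR d) AND ((e OR b) IMPLIES (b XOR a))) over a, b, c, d, e (32 rows)
Evaluate each row (bits = a,b,c,d,e, MSB first):
  row 0 [00000]: (((0 IMPLIES 0) XOR 0) AND ((0 OR 0) IMPLIES (0 XOR 0))) -> 1
  row 1 [00001]: (((0 IMPLIES 1) XOR 0) AND ((1 OR 0) IMPLIES (0 XOR 0))) -> 0
  row 2 [00010]: (((0 IMPLIES 0) XOR 1) AND ((0 OR 0) IMPLIES (0 XOR 0))) -> 0
  row 3 [00011]: (((0 IMPLIES 1) XOR 1) AND ((1 OR 0) IMPLIES (0 XOR 0))) -> 0
  row 4 [00100]: (((0 IMPLIES 0) XOR 0) AND ((0 OR 0) IMPLIES (0 XOR 0))) -> 1
  row 5 [00101]: (((0 IMPLIES 1) XOR 0) AND ((1 OR 0) IMPLIES (0 XOR 0))) -> 0
  row 6 [00110]: (((0 IMPLIES 0) XOR 1) AND ((0 OR 0) IMPLIES (0 XOR 0))) -> 0
  row 7 [00111]: (((0 IMPLIES 1) XOR 1) AND ((1 OR 0) IMPLIES (0 XOR 0))) -> 0
  row 8 [01000]: (((1 IMPLIES 0) XOR 0) AND ((0 OR 1) IMPLIES (1 XOR 0))) -> 0
  row 9 [01001]: (((1 IMPLIES 1) XOR 0) AND ((1 OR 1) IMPLIES (1 XOR 0))) -> 1
  row 10 [01010]: (((1 IMPLIES 0) XOR 1) AND ((0 OR 1) IMPLIES (1 XOR 0))) -> 1
  row 11 [01011]: (((1 IMPLIES 1) XOR 1) AND ((1 OR 1) IMPLIES (1 XOR 0))) -> 0
  row 12 [01100]: (((1 IMPLIES 0) XOR 0) AND ((0 OR 1) IMPLIES (1 XOR 0))) -> 0
  row 13 [01101]: (((1 IMPLIES 1) XOR 0) AND ((1 OR 1) IMPLIES (1 XOR 0))) -> 1
  row 14 [01110]: (((1 IMPLIES 0) XOR 1) AND ((0 OR 1) IMPLIES (1 XOR 0))) -> 1
  row 15 [01111]: (((1 IMPLIES 1) XOR 1) AND ((1 OR 1) IMPLIES (1 XOR 0))) -> 0
  row 16 [10000]: (((0 IMPLIES 0) XOR 0) AND ((0 OR 0) IMPLIES (0 XOR 1))) -> 1
  row 17 [10001]: (((0 IMPLIES 1) XOR 0) AND ((1 OR 0) IMPLIES (0 XOR 1))) -> 1
  row 18 [10010]: (((0 IMPLIES 0) XOR 1) AND ((0 OR 0) IMPLIES (0 XOR 1))) -> 0
  row 19 [10011]: (((0 IMPLIES 1) XOR 1) AND ((1 OR 0) IMPLIES (0 XOR 1))) -> 0
  row 20 [10100]: (((0 IMPLIES 0) XOR 0) AND ((0 OR 0) IMPLIES (0 XOR 1))) -> 1
  row 21 [10101]: (((0 IMPLIES 1) XOR 0) AND ((1 OR 0) IMPLIES (0 XOR 1))) -> 1
  row 22 [10110]: (((0 IMPLIES 0) XOR 1) AND ((0 OR 0) IMPLIES (0 XOR 1))) -> 0
  row 23 [10111]: (((0 IMPLIES 1) XOR 1) AND ((1 OR 0) IMPLIES (0 XOR 1))) -> 0
  row 24 [11000]: (((1 IMPLIES 0) XOR 0) AND ((0 OR 1) IMPLIES (1 XOR 1))) -> 0
  row 25 [11001]: (((1 IMPLIES 1) XOR 0) AND ((1 OR 1) IMPLIES (1 XOR 1))) -> 0
  row 26 [11010]: (((1 IMPLIES 0) XOR 1) AND ((0 OR 1) IMPLIES (1 XOR 1))) -> 0
  row 27 [11011]: (((1 IMPLIES 1) XOR 1) AND ((1 OR 1) IMPLIES (1 XOR 1))) -> 0
  row 28 [11100]: (((1 IMPLIES 0) XOR 0) AND ((0 OR 1) IMPLIES (1 XOR 1))) -> 0
  row 29 [11101]: (((1 IMPLIES 1) XOR 0) AND ((1 OR 1) IMPLIES (1 XOR 1))) -> 0
  row 30 [11110]: (((1 IMPLIES 0) XOR 1) AND ((0 OR 1) IMPLIES (1 XOR 1))) -> 0
  row 31 [11111]: (((1 IMPLIES 1) XOR 1) AND ((1 OR 1) IMPLIES (1 XOR 1))) -> 0
Full result column, 4 rows per line (a,b,c fixed per line; d,e runs 00..11 left to right):
  rows 0-3 [a,b,c=000]: 1000  = hex 8
  rows 4-7 [a,b,c=001]: 1000  = hex 8
  rows 8-11 [a,b,c=010]: 0110  = hex 6
  rows 12-15 [a,b,c=011]: 0110  = hex 6
  rows 16-19 [a,b,c=100]: 1100  = hex C
  rows 20-23 [a,b,c=101]: 1100  = hex C
  rows 24-27 [a,b,c=110]: 0000  = hex 0
  rows 28-31 [a,b,c=111]: 0000  = hex 0
Output column (row 0 .. row 31) = 10001000011001101100110000000000
Output column grouped in 4s = 1000 1000 0110 0110 1100 1100 0000 0000 = 0x8866CC00
Convert to decimal digit by digit (value = value*16 + digit):
  8 -> 8
  8*16 + 8 = 136
  136*16 + 6 = 2182
  2182*16 + 6 = 34918
  34918*16 + 12 (C) = 558700
  558700*16 + 12 (C) = 8939212
  8939212*16 + 0 = 143027392
  143027392*16 + 0 = 2288438272
Decimal = 2288438272

2288438272


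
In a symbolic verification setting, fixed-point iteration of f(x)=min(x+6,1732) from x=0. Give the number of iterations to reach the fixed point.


Step 1: x=0, cap=1732, increment=6
Step 2: x grows by 6 each step until capped at 1732; fixed point is x=1732
Step 3: iterations = ceil(1732/6) = 289

289


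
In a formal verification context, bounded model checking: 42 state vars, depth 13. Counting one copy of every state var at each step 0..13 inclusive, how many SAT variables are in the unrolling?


BMC unrolls to depth k, creating one copy of each state var for steps 0..k.
Step count = 13 + 1 = 14 (steps 0 through 13)
Vars per step = 42
Total = 42 * 14 = 588

588


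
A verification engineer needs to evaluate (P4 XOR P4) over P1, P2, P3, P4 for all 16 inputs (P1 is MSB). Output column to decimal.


Formula: (P4 XOR P4) over P1, P2, P3, P4 (16 rows)
Evaluate each row (bits = P1,P2,P3,P4, MSB first):
  row 0 [0000]: (0 XOR 0) -> 0
  row 1 [0001]: (1 XOR 1) -> 0
  row 2 [0010]: (0 XOR 0) -> 0
  row 3 [0011]: (1 XOR 1) -> 0
  row 4 [0100]: (0 XOR 0) -> 0
  row 5 [0101]: (1 XOR 1) -> 0
  row 6 [0110]: (0 XOR 0) -> 0
  row 7 [0111]: (1 XOR 1) -> 0
  row 8 [1000]: (0 XOR 0) -> 0
  row 9 [1001]: (1 XOR 1) -> 0
  row 10 [1010]: (0 XOR 0) -> 0
  row 11 [1011]: (1 XOR 1) -> 0
  row 12 [1100]: (0 XOR 0) -> 0
  row 13 [1101]: (1 XOR 1) -> 0
  row 14 [1110]: (0 XOR 0) -> 0
  row 15 [1111]: (1 XOR 1) -> 0
Full result column, 4 rows per line (P1,P2 fixed per line; P3,P4 runs 00..11 left to right):
  rows 0-3 [P1,P2=00]: 0000  = hex 0
  rows 4-7 [P1,P2=01]: 0000  = hex 0
  rows 8-11 [P1,P2=10]: 0000  = hex 0
  rows 12-15 [P1,P2=11]: 0000  = hex 0
Output column (row 0 .. row 15) = 0000000000000000
Output column grouped in 4s = 0000 0000 0000 0000 = 0x0000
Convert to decimal digit by digit (value = value*16 + digit):
  0 -> 0
  0*16 + 0 = 0
  0*16 + 0 = 0
  0*16 + 0 = 0
Decimal = 0

0


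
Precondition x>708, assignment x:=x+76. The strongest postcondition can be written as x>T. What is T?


Formula: sp(P, x:=E) = exists old_x. (x = E[old_x/x]) AND P[old_x/x] (old_x is the value of x before the assignment; eliminate old_x by solving x = E[old_x/x] for old_x)
Step 1: Precondition P: x>708, i.e. old_x > 708
Step 2: Assignment gives x = old_x + 76, so old_x = x - 76
Step 3: Substitute into P: x - 76 > 708
Step 4: Simplify: x > 708+76 = 784

784


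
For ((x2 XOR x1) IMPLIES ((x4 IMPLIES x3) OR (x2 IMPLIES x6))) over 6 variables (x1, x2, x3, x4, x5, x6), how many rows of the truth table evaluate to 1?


Formula: ((x2 XOR x1) IMPLIES ((x4 IMPLIES x3) OR (x2 IMPLIES x6))) over 6 vars (64 rows)
Evaluate each row (x1, x2, x3, x4, x5, x6 as bits, MSB first):
  row 0 [000000]: ((0 XOR 0) IMPLIES ((0 IMPLIES 0) OR (0 IMPLIES 0))) -> 1
  row 1 [000001]: ((0 XOR 0) IMPLIES ((0 IMPLIES 0) OR (0 IMPLIES 1))) -> 1
  row 2 [000010]: ((0 XOR 0) IMPLIES ((0 IMPLIES 0) OR (0 IMPLIES 0))) -> 1
  row 3 [000011]: ((0 XOR 0) IMPLIES ((0 IMPLIES 0) OR (0 IMPLIES 1))) -> 1
  row 4 [000100]: ((0 XOR 0) IMPLIES ((1 IMPLIES 0) OR (0 IMPLIES 0))) -> 1
  (every remaining row is evaluated the same way; all 64 results are listed next)
Full result column, 8 rows per line (x1,x2,x3 fixed per line; x4,x5,x6 runs 000..111 left to right):
  rows 0-7 [x1,x2,x3=000]: 11111111  (ones: 8)
  rows 8-15 [x1,x2,x3=001]: 11111111  (ones: 8)
  rows 16-23 [x1,x2,x3=010]: 11110101  (ones: 6)
  rows 24-31 [x1,x2,x3=011]: 11111111  (ones: 8)
  rows 32-39 [x1,x2,x3=100]: 11111111  (ones: 8)
  rows 40-47 [x1,x2,x3=101]: 11111111  (ones: 8)
  rows 48-55 [x1,x2,x3=110]: 11111111  (ones: 8)
  rows 56-63 [x1,x2,x3=111]: 11111111  (ones: 8)
Count of 1-rows = 8+8+6+8+8+8+8+8 = 62

62


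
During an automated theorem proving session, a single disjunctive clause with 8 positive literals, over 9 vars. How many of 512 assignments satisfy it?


Step 1: Total=2^9=512
Step 2: Unsat when all 8 false: 2^1=2
Step 3: Sat=512-2=510

510


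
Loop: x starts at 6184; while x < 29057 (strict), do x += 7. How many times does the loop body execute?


Step 1: x goes from 6184 toward 29057 by 7; the body runs while x<29057, so iterations = ceil((bound-start)/step)
Step 2: Distance=22873
Step 3: ceil(22873/7)=3268

3268


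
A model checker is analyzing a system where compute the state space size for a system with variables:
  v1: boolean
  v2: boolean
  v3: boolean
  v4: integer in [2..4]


State space = product of domain sizes of all variables.
Domain sizes:
  v1 (boolean): 2
  v2 (boolean): 2
  v3 (boolean): 2
  v4 (integer in [2..4]): 3
Product = 2 * 2 * 2 * 3 = 24

24


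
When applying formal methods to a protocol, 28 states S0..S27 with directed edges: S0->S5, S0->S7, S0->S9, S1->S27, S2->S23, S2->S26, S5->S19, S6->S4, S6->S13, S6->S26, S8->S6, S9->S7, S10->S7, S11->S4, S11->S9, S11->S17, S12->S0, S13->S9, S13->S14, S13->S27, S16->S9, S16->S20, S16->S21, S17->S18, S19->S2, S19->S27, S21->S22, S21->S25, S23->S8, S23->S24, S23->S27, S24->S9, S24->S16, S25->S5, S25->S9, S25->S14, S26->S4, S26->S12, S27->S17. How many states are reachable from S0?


BFS from S0:
  layer 0: {S0}
  layer 1: {S5, S7, S9}
  layer 2: {S19}
  layer 3: {S2, S27}
  layer 4: {S17, S23, S26}
  layer 5: {S4, S8, S12, S18, S24}
  layer 6: {S6, S16}
  layer 7: {S13, S20, S21}
  layer 8: {S14, S22, S25}
Reachable set: {S0, S2, S4, S5, S6, S7, S8, S9, S12, S13, S14, S16, S17, S18, S19, S20, S21, S22, S23, S24, S25, S26, S27}
Count = 23

23


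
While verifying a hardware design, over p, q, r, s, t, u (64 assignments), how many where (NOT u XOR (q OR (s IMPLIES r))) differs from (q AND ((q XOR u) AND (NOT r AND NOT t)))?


F1 = (NOT u XOR (q OR (s IMPLIES r)))
F2 = (q AND ((q XOR u) AND (NOT r AND NOT t)))
Evaluate both on each of 64 rows (bits = p,q,r,s,t,u):
  row 0 [000000]: F1=0 F2=0 -> 0
  row 1 [000001]: F1=1 F2=0 (differ) -> 1
  row 2 [000010]: F1=0 F2=0 -> 0
  row 3 [000011]: F1=1 F2=0 (differ) -> 1
  row 4 [000100]: F1=1 F2=0 (differ) -> 1
  (every remaining row is evaluated the same way; all 64 results are listed next)
Full result column, 8 rows per line (p,q,r fixed per line; s,t,u runs 000..111 left to right):
  rows 0-7 [p,q,r=000]: 01011010  (ones: 4)
  rows 8-15 [p,q,r=001]: 01010101  (ones: 4)
  rows 16-23 [p,q,r=010]: 11011101  (ones: 6)
  rows 24-31 [p,q,r=011]: 01010101  (ones: 4)
  rows 32-39 [p,q,r=100]: 01011010  (ones: 4)
  rows 40-47 [p,q,r=101]: 01010101  (ones: 4)
  rows 48-55 [p,q,r=110]: 11011101  (ones: 6)
  rows 56-63 [p,q,r=111]: 01010101  (ones: 4)
Disagreements = 4+4+6+4+4+4+6+4 = 36

36


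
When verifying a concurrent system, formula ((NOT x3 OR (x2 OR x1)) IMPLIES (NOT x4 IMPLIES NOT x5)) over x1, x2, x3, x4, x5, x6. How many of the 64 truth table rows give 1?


Formula: ((NOT x3 OR (x2 OR x1)) IMPLIES (NOT x4 IMPLIES NOT x5)) over 6 vars (64 rows)
Evaluate each row (x1, x2, x3, x4, x5, x6 as bits, MSB first):
  row 0 [000000]: ((NOT 0 OR (0 OR 0)) IMPLIES (NOT 0 IMPLIES NOT 0)) -> 1
  row 1 [000001]: ((NOT 0 OR (0 OR 0)) IMPLIES (NOT 0 IMPLIES NOT 0)) -> 1
  row 2 [000010]: ((NOT 0 OR (0 OR 0)) IMPLIES (NOT 0 IMPLIES NOT 1)) -> 0
  row 3 [000011]: ((NOT 0 OR (0 OR 0)) IMPLIES (NOT 0 IMPLIES NOT 1)) -> 0
  row 4 [000100]: ((NOT 0 OR (0 OR 0)) IMPLIES (NOT 1 IMPLIES NOT 0)) -> 1
  (every remaining row is evaluated the same way; all 64 results are listed next)
Full result column, 8 rows per line (x1,x2,x3 fixed per line; x4,x5,x6 runs 000..111 left to right):
  rows 0-7 [x1,x2,x3=000]: 11001111  (ones: 6)
  rows 8-15 [x1,x2,x3=001]: 11111111  (ones: 8)
  rows 16-23 [x1,x2,x3=010]: 11001111  (ones: 6)
  rows 24-31 [x1,x2,x3=011]: 11001111  (ones: 6)
  rows 32-39 [x1,x2,x3=100]: 11001111  (ones: 6)
  rows 40-47 [x1,x2,x3=101]: 11001111  (ones: 6)
  rows 48-55 [x1,x2,x3=110]: 11001111  (ones: 6)
  rows 56-63 [x1,x2,x3=111]: 11001111  (ones: 6)
Count of 1-rows = 6+8+6+6+6+6+6+6 = 50

50


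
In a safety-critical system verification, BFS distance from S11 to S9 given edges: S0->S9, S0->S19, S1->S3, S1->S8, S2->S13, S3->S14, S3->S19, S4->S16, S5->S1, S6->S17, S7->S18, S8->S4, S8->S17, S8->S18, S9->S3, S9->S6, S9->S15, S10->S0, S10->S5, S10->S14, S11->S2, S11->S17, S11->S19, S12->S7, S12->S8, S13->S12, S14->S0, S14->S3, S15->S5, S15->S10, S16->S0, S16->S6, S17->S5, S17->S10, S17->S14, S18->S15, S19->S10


BFS layer-by-layer from S11:
  dist 0: {S11}
  dist 1: {S2, S17, S19}
  dist 2: {S5, S10, S13, S14}
  dist 3: {S0, S1, S3, S12}
  dist 4: {S7, S8, S9}
  -> S9 reached at distance 4
Shortest path length = 4

4


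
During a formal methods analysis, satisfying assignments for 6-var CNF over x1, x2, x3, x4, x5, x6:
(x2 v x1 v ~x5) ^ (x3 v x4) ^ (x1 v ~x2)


CNF with 3 clauses over 6 vars (64 assignments).
An assignment satisfies CNF iff every clause has >=1 true literal.
Check each row (bits = x1,x2,x3,x4,x5,x6; clause T/F shown):
  row 0 [000000]: clauses=TFT -> 0
  row 1 [000001]: clauses=TFT -> 0
  row 2 [000010]: clauses=FFT -> 0
  row 3 [000011]: clauses=FFT -> 0
  row 4 [000100]: clauses=TTT -> 1
  (every remaining row is evaluated the same way; all 64 results are listed next)
Full result column, 8 rows per line (x1,x2,x3 fixed per line; x4,x5,x6 runs 000..111 left to right):
  rows 0-7 [x1,x2,x3=000]: 00001100  (ones: 2)
  rows 8-15 [x1,x2,x3=001]: 11001100  (ones: 4)
  rows 16-23 [x1,x2,x3=010]: 00000000  (ones: 0)
  rows 24-31 [x1,x2,x3=011]: 00000000  (ones: 0)
  rows 32-39 [x1,x2,x3=100]: 00001111  (ones: 4)
  rows 40-47 [x1,x2,x3=101]: 11111111  (ones: 8)
  rows 48-55 [x1,x2,x3=110]: 00001111  (ones: 4)
  rows 56-63 [x1,x2,x3=111]: 11111111  (ones: 8)
Satisfying assignments = 2+4+0+0+4+8+4+8 = 30

30


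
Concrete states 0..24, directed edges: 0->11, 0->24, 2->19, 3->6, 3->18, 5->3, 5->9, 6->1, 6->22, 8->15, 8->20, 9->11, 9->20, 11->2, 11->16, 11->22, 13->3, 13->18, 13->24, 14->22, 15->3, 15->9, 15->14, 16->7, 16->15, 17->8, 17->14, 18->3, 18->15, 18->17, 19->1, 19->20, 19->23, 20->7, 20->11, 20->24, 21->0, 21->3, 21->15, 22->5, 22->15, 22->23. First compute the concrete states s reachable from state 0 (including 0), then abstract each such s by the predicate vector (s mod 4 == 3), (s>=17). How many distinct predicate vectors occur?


BFS from 0:
Concrete reachable: {0, 1, 2, 3, 5, 6, 7, 8, 9, 11, 14, 15, 16, 17, 18, 19, 20, 22, 23, 24}
Abstract via predicates (s mod 4 == 3), (s>=17):
  (0,0) <- {0, 1, 2, 5, 6, 8, 9, 14, 16}
  (0,1) <- {17, 18, 20, 22, 24}
  (1,0) <- {3, 7, 11, 15}
  (1,1) <- {19, 23}
Distinct abstract states = 4

4


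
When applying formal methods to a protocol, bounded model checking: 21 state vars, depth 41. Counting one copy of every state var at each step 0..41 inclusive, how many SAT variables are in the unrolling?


BMC unrolls to depth k, creating one copy of each state var for steps 0..k.
Step count = 41 + 1 = 42 (steps 0 through 41)
Vars per step = 21
Total = 21 * 42 = 882

882


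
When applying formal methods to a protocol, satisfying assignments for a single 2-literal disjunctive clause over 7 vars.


Step 1: Total=2^7=128
Step 2: Unsat when all 2 false: 2^5=32
Step 3: Sat=128-32=96

96


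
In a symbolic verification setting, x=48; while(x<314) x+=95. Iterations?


Step 1: x goes from 48 toward 314 by 95; the body runs while x<314, so iterations = ceil((bound-start)/step)
Step 2: Distance=266
Step 3: ceil(266/95)=3

3


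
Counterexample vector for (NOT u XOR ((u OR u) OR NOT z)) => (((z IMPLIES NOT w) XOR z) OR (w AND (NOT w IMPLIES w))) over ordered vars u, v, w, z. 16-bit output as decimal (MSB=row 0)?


F1 = (NOT u XOR ((u OR u) OR NOT z))
F2 = (((z IMPLIES NOT w) XOR z) OR (w AND (NOT w IMPLIES w)))
Counterexample to F1=>F2 is where F1=1 and F2=0.
Evaluate each row (bits = u,v,w,z, MSB first):
  row 0 [0000]: F1=0 F2=1 -> F1&~F2 -> 0
  row 1 [0001]: F1=1 F2=0 -> F1&~F2 -> 1
  row 2 [0010]: F1=0 F2=1 -> F1&~F2 -> 0
  row 3 [0011]: F1=1 F2=1 -> F1&~F2 -> 0
  row 4 [0100]: F1=0 F2=1 -> F1&~F2 -> 0
  row 5 [0101]: F1=1 F2=0 -> F1&~F2 -> 1
  row 6 [0110]: F1=0 F2=1 -> F1&~F2 -> 0
  row 7 [0111]: F1=1 F2=1 -> F1&~F2 -> 0
  row 8 [1000]: F1=1 F2=1 -> F1&~F2 -> 0
  row 9 [1001]: F1=1 F2=0 -> F1&~F2 -> 1
  row 10 [1010]: F1=1 F2=1 -> F1&~F2 -> 0
  row 11 [1011]: F1=1 F2=1 -> F1&~F2 -> 0
  row 12 [1100]: F1=1 F2=1 -> F1&~F2 -> 0
  row 13 [1101]: F1=1 F2=0 -> F1&~F2 -> 1
  row 14 [1110]: F1=1 F2=1 -> F1&~F2 -> 0
  row 15 [1111]: F1=1 F2=1 -> F1&~F2 -> 0
Full result column, 4 rows per line (u,v fixed per line; w,z runs 00..11 left to right):
  rows 0-3 [u,v=00]: 0100  = hex 4
  rows 4-7 [u,v=01]: 0100  = hex 4
  rows 8-11 [u,v=10]: 0100  = hex 4
  rows 12-15 [u,v=11]: 0100  = hex 4
Counterexample vector (row 0 .. row 15) = 0100010001000100
Output column grouped in 4s = 0100 0100 0100 0100 = 0x4444
Convert to decimal digit by digit (value = value*16 + digit):
  4 -> 4
  4*16 + 4 = 68
  68*16 + 4 = 1092
  1092*16 + 4 = 17476
Decimal = 17476

17476


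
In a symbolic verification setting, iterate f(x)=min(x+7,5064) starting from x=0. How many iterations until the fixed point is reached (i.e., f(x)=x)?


Step 1: x=0, cap=5064, increment=7
Step 2: x grows by 7 each step until capped at 5064; fixed point is x=5064
Step 3: iterations = ceil(5064/7) = 724

724


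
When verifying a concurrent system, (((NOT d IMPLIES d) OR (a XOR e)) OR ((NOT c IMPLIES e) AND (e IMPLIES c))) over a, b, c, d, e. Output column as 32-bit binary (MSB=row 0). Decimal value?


Formula: (((NOT d IMPLIES d) OR (a XOR e)) OR ((NOT c IMPLIES e) AND (e IMPLIES c))) over a, b, c, d, e (32 rows)
Evaluate each row (bits = a,b,c,d,e, MSB first):
  row 0 [00000]: (((NOT 0 IMPLIES 0) OR (0 XOR 0)) OR ((NOT 0 IMPLIES 0) AND (0 IMPLIES 0))) -> 0
  row 1 [00001]: (((NOT 0 IMPLIES 0) OR (0 XOR 1)) OR ((NOT 0 IMPLIES 1) AND (1 IMPLIES 0))) -> 1
  row 2 [00010]: (((NOT 1 IMPLIES 1) OR (0 XOR 0)) OR ((NOT 0 IMPLIES 0) AND (0 IMPLIES 0))) -> 1
  row 3 [00011]: (((NOT 1 IMPLIES 1) OR (0 XOR 1)) OR ((NOT 0 IMPLIES 1) AND (1 IMPLIES 0))) -> 1
  row 4 [00100]: (((NOT 0 IMPLIES 0) OR (0 XOR 0)) OR ((NOT 1 IMPLIES 0) AND (0 IMPLIES 1))) -> 1
  row 5 [00101]: (((NOT 0 IMPLIES 0) OR (0 XOR 1)) OR ((NOT 1 IMPLIES 1) AND (1 IMPLIES 1))) -> 1
  row 6 [00110]: (((NOT 1 IMPLIES 1) OR (0 XOR 0)) OR ((NOT 1 IMPLIES 0) AND (0 IMPLIES 1))) -> 1
  row 7 [00111]: (((NOT 1 IMPLIES 1) OR (0 XOR 1)) OR ((NOT 1 IMPLIES 1) AND (1 IMPLIES 1))) -> 1
  row 8 [01000]: (((NOT 0 IMPLIES 0) OR (0 XOR 0)) OR ((NOT 0 IMPLIES 0) AND (0 IMPLIES 0))) -> 0
  row 9 [01001]: (((NOT 0 IMPLIES 0) OR (0 XOR 1)) OR ((NOT 0 IMPLIES 1) AND (1 IMPLIES 0))) -> 1
  row 10 [01010]: (((NOT 1 IMPLIES 1) OR (0 XOR 0)) OR ((NOT 0 IMPLIES 0) AND (0 IMPLIES 0))) -> 1
  row 11 [01011]: (((NOT 1 IMPLIES 1) OR (0 XOR 1)) OR ((NOT 0 IMPLIES 1) AND (1 IMPLIES 0))) -> 1
  row 12 [01100]: (((NOT 0 IMPLIES 0) OR (0 XOR 0)) OR ((NOT 1 IMPLIES 0) AND (0 IMPLIES 1))) -> 1
  row 13 [01101]: (((NOT 0 IMPLIES 0) OR (0 XOR 1)) OR ((NOT 1 IMPLIES 1) AND (1 IMPLIES 1))) -> 1
  row 14 [01110]: (((NOT 1 IMPLIES 1) OR (0 XOR 0)) OR ((NOT 1 IMPLIES 0) AND (0 IMPLIES 1))) -> 1
  row 15 [01111]: (((NOT 1 IMPLIES 1) OR (0 XOR 1)) OR ((NOT 1 IMPLIES 1) AND (1 IMPLIES 1))) -> 1
  row 16 [10000]: (((NOT 0 IMPLIES 0) OR (1 XOR 0)) OR ((NOT 0 IMPLIES 0) AND (0 IMPLIES 0))) -> 1
  row 17 [10001]: (((NOT 0 IMPLIES 0) OR (1 XOR 1)) OR ((NOT 0 IMPLIES 1) AND (1 IMPLIES 0))) -> 0
  row 18 [10010]: (((NOT 1 IMPLIES 1) OR (1 XOR 0)) OR ((NOT 0 IMPLIES 0) AND (0 IMPLIES 0))) -> 1
  row 19 [10011]: (((NOT 1 IMPLIES 1) OR (1 XOR 1)) OR ((NOT 0 IMPLIES 1) AND (1 IMPLIES 0))) -> 1
  row 20 [10100]: (((NOT 0 IMPLIES 0) OR (1 XOR 0)) OR ((NOT 1 IMPLIES 0) AND (0 IMPLIES 1))) -> 1
  row 21 [10101]: (((NOT 0 IMPLIES 0) OR (1 XOR 1)) OR ((NOT 1 IMPLIES 1) AND (1 IMPLIES 1))) -> 1
  row 22 [10110]: (((NOT 1 IMPLIES 1) OR (1 XOR 0)) OR ((NOT 1 IMPLIES 0) AND (0 IMPLIES 1))) -> 1
  row 23 [10111]: (((NOT 1 IMPLIES 1) OR (1 XOR 1)) OR ((NOT 1 IMPLIES 1) AND (1 IMPLIES 1))) -> 1
  row 24 [11000]: (((NOT 0 IMPLIES 0) OR (1 XOR 0)) OR ((NOT 0 IMPLIES 0) AND (0 IMPLIES 0))) -> 1
  row 25 [11001]: (((NOT 0 IMPLIES 0) OR (1 XOR 1)) OR ((NOT 0 IMPLIES 1) AND (1 IMPLIES 0))) -> 0
  row 26 [11010]: (((NOT 1 IMPLIES 1) OR (1 XOR 0)) OR ((NOT 0 IMPLIES 0) AND (0 IMPLIES 0))) -> 1
  row 27 [11011]: (((NOT 1 IMPLIES 1) OR (1 XOR 1)) OR ((NOT 0 IMPLIES 1) AND (1 IMPLIES 0))) -> 1
  row 28 [11100]: (((NOT 0 IMPLIES 0) OR (1 XOR 0)) OR ((NOT 1 IMPLIES 0) AND (0 IMPLIES 1))) -> 1
  row 29 [11101]: (((NOT 0 IMPLIES 0) OR (1 XOR 1)) OR ((NOT 1 IMPLIES 1) AND (1 IMPLIES 1))) -> 1
  row 30 [11110]: (((NOT 1 IMPLIES 1) OR (1 XOR 0)) OR ((NOT 1 IMPLIES 0) AND (0 IMPLIES 1))) -> 1
  row 31 [11111]: (((NOT 1 IMPLIES 1) OR (1 XOR 1)) OR ((NOT 1 IMPLIES 1) AND (1 IMPLIES 1))) -> 1
Full result column, 4 rows per line (a,b,c fixed per line; d,e runs 00..11 left to right):
  rows 0-3 [a,b,c=000]: 0111  = hex 7
  rows 4-7 [a,b,c=001]: 1111  = hex F
  rows 8-11 [a,b,c=010]: 0111  = hex 7
  rows 12-15 [a,b,c=011]: 1111  = hex F
  rows 16-19 [a,b,c=100]: 1011  = hex B
  rows 20-23 [a,b,c=101]: 1111  = hex F
  rows 24-27 [a,b,c=110]: 1011  = hex B
  rows 28-31 [a,b,c=111]: 1111  = hex F
Output column (row 0 .. row 31) = 01111111011111111011111110111111
Output column grouped in 4s = 0111 1111 0111 1111 1011 1111 1011 1111 = 0x7F7FBFBF
Convert to decimal digit by digit (value = value*16 + digit):
  7 -> 7
  7*16 + 15 (F) = 127
  127*16 + 7 = 2039
  2039*16 + 15 (F) = 32639
  32639*16 + 11 (B) = 522235
  522235*16 + 15 (F) = 8355775
  8355775*16 + 11 (B) = 133692411
  133692411*16 + 15 (F) = 2139078591
Decimal = 2139078591

2139078591


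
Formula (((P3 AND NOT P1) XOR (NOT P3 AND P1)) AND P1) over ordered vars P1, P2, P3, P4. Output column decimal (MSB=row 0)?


Formula: (((P3 AND NOT P1) XOR (NOT P3 AND P1)) AND P1) over P1, P2, P3, P4 (16 rows)
Evaluate each row (bits = P1,P2,P3,P4, MSB first):
  row 0 [0000]: (((0 AND NOT 0) XOR (NOT 0 AND 0)) AND 0) -> 0
  row 1 [0001]: (((0 AND NOT 0) XOR (NOT 0 AND 0)) AND 0) -> 0
  row 2 [0010]: (((1 AND NOT 0) XOR (NOT 1 AND 0)) AND 0) -> 0
  row 3 [0011]: (((1 AND NOT 0) XOR (NOT 1 AND 0)) AND 0) -> 0
  row 4 [0100]: (((0 AND NOT 0) XOR (NOT 0 AND 0)) AND 0) -> 0
  row 5 [0101]: (((0 AND NOT 0) XOR (NOT 0 AND 0)) AND 0) -> 0
  row 6 [0110]: (((1 AND NOT 0) XOR (NOT 1 AND 0)) AND 0) -> 0
  row 7 [0111]: (((1 AND NOT 0) XOR (NOT 1 AND 0)) AND 0) -> 0
  row 8 [1000]: (((0 AND NOT 1) XOR (NOT 0 AND 1)) AND 1) -> 1
  row 9 [1001]: (((0 AND NOT 1) XOR (NOT 0 AND 1)) AND 1) -> 1
  row 10 [1010]: (((1 AND NOT 1) XOR (NOT 1 AND 1)) AND 1) -> 0
  row 11 [1011]: (((1 AND NOT 1) XOR (NOT 1 AND 1)) AND 1) -> 0
  row 12 [1100]: (((0 AND NOT 1) XOR (NOT 0 AND 1)) AND 1) -> 1
  row 13 [1101]: (((0 AND NOT 1) XOR (NOT 0 AND 1)) AND 1) -> 1
  row 14 [1110]: (((1 AND NOT 1) XOR (NOT 1 AND 1)) AND 1) -> 0
  row 15 [1111]: (((1 AND NOT 1) XOR (NOT 1 AND 1)) AND 1) -> 0
Full result column, 4 rows per line (P1,P2 fixed per line; P3,P4 runs 00..11 left to right):
  rows 0-3 [P1,P2=00]: 0000  = hex 0
  rows 4-7 [P1,P2=01]: 0000  = hex 0
  rows 8-11 [P1,P2=10]: 1100  = hex C
  rows 12-15 [P1,P2=11]: 1100  = hex C
Output column (row 0 .. row 15) = 0000000011001100
Output column grouped in 4s = 0000 0000 1100 1100 = 0x00CC
Convert to decimal digit by digit (value = value*16 + digit):
  0 -> 0
  0*16 + 0 = 0
  0*16 + 12 (C) = 12
  12*16 + 12 (C) = 204
Decimal = 204

204


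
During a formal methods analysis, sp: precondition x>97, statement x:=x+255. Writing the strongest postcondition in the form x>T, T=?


Formula: sp(P, x:=E) = exists old_x. (x = E[old_x/x]) AND P[old_x/x] (old_x is the value of x before the assignment; eliminate old_x by solving x = E[old_x/x] for old_x)
Step 1: Precondition P: x>97, i.e. old_x > 97
Step 2: Assignment gives x = old_x + 255, so old_x = x - 255
Step 3: Substitute into P: x - 255 > 97
Step 4: Simplify: x > 97+255 = 352

352


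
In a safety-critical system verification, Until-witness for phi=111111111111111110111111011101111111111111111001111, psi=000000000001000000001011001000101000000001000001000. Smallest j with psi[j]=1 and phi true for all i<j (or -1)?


(phi U psi) at 0: need smallest j with psi[j]=1 and phi[i]=1 for all i in [0,j).
Scan from step 0:
  step 0: phi=1, psi=0 -> continue
  step 1: phi=1, psi=0 -> continue
  step 2: phi=1, psi=0 -> continue
  step 3: phi=1, psi=0 -> continue
  step 11: psi=1 and phi held for [0,11) -> witness found
Witness step = 11

11


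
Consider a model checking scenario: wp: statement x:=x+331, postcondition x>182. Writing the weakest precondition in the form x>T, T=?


Formula: wp(x:=E, P) = P[E/x] (substitute E for x in postcondition)
Step 1: Postcondition: x>182
Step 2: Substitute x+331 for x: x+331>182
Step 3: Solve for x: x > 182-331 = -149

-149


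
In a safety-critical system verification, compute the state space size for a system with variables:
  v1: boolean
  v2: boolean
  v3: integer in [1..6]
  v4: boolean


State space = product of domain sizes of all variables.
Domain sizes:
  v1 (boolean): 2
  v2 (boolean): 2
  v3 (integer in [1..6]): 6
  v4 (boolean): 2
Product = 2 * 2 * 6 * 2 = 48

48


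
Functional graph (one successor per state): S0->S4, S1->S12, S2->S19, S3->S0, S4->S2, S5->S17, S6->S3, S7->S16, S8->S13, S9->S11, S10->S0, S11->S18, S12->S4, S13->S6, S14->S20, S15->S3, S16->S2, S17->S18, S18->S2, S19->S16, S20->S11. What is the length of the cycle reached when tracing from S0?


Trace from S0 until a state repeats:
  S0 -> S4 -> S2 -> S19 -> S16 -> S2
S2 first seen at step 2, revisited at step 5.
Cycle length = 5 - 2 = 3

3


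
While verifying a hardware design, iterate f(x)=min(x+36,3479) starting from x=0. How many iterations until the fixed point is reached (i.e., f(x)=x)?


Step 1: x=0, cap=3479, increment=36
Step 2: x grows by 36 each step until capped at 3479; fixed point is x=3479
Step 3: iterations = ceil(3479/36) = 97

97


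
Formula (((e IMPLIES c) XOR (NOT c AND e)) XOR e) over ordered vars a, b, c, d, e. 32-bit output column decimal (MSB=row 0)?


Formula: (((e IMPLIES c) XOR (NOT c AND e)) XOR e) over a, b, c, d, e (32 rows)
Evaluate each row (bits = a,b,c,d,e, MSB first):
  row 0 [00000]: (((0 IMPLIES 0) XOR (NOT 0 AND 0)) XOR 0) -> 1
  row 1 [00001]: (((1 IMPLIES 0) XOR (NOT 0 AND 1)) XOR 1) -> 0
  row 2 [00010]: (((0 IMPLIES 0) XOR (NOT 0 AND 0)) XOR 0) -> 1
  row 3 [00011]: (((1 IMPLIES 0) XOR (NOT 0 AND 1)) XOR 1) -> 0
  row 4 [00100]: (((0 IMPLIES 1) XOR (NOT 1 AND 0)) XOR 0) -> 1
  row 5 [00101]: (((1 IMPLIES 1) XOR (NOT 1 AND 1)) XOR 1) -> 0
  row 6 [00110]: (((0 IMPLIES 1) XOR (NOT 1 AND 0)) XOR 0) -> 1
  row 7 [00111]: (((1 IMPLIES 1) XOR (NOT 1 AND 1)) XOR 1) -> 0
  row 8 [01000]: (((0 IMPLIES 0) XOR (NOT 0 AND 0)) XOR 0) -> 1
  row 9 [01001]: (((1 IMPLIES 0) XOR (NOT 0 AND 1)) XOR 1) -> 0
  row 10 [01010]: (((0 IMPLIES 0) XOR (NOT 0 AND 0)) XOR 0) -> 1
  row 11 [01011]: (((1 IMPLIES 0) XOR (NOT 0 AND 1)) XOR 1) -> 0
  row 12 [01100]: (((0 IMPLIES 1) XOR (NOT 1 AND 0)) XOR 0) -> 1
  row 13 [01101]: (((1 IMPLIES 1) XOR (NOT 1 AND 1)) XOR 1) -> 0
  row 14 [01110]: (((0 IMPLIES 1) XOR (NOT 1 AND 0)) XOR 0) -> 1
  row 15 [01111]: (((1 IMPLIES 1) XOR (NOT 1 AND 1)) XOR 1) -> 0
  row 16 [10000]: (((0 IMPLIES 0) XOR (NOT 0 AND 0)) XOR 0) -> 1
  row 17 [10001]: (((1 IMPLIES 0) XOR (NOT 0 AND 1)) XOR 1) -> 0
  row 18 [10010]: (((0 IMPLIES 0) XOR (NOT 0 AND 0)) XOR 0) -> 1
  row 19 [10011]: (((1 IMPLIES 0) XOR (NOT 0 AND 1)) XOR 1) -> 0
  row 20 [10100]: (((0 IMPLIES 1) XOR (NOT 1 AND 0)) XOR 0) -> 1
  row 21 [10101]: (((1 IMPLIES 1) XOR (NOT 1 AND 1)) XOR 1) -> 0
  row 22 [10110]: (((0 IMPLIES 1) XOR (NOT 1 AND 0)) XOR 0) -> 1
  row 23 [10111]: (((1 IMPLIES 1) XOR (NOT 1 AND 1)) XOR 1) -> 0
  row 24 [11000]: (((0 IMPLIES 0) XOR (NOT 0 AND 0)) XOR 0) -> 1
  row 25 [11001]: (((1 IMPLIES 0) XOR (NOT 0 AND 1)) XOR 1) -> 0
  row 26 [11010]: (((0 IMPLIES 0) XOR (NOT 0 AND 0)) XOR 0) -> 1
  row 27 [11011]: (((1 IMPLIES 0) XOR (NOT 0 AND 1)) XOR 1) -> 0
  row 28 [11100]: (((0 IMPLIES 1) XOR (NOT 1 AND 0)) XOR 0) -> 1
  row 29 [11101]: (((1 IMPLIES 1) XOR (NOT 1 AND 1)) XOR 1) -> 0
  row 30 [11110]: (((0 IMPLIES 1) XOR (NOT 1 AND 0)) XOR 0) -> 1
  row 31 [11111]: (((1 IMPLIES 1) XOR (NOT 1 AND 1)) XOR 1) -> 0
Full result column, 4 rows per line (a,b,c fixed per line; d,e runs 00..11 left to right):
  rows 0-3 [a,b,c=000]: 1010  = hex A
  rows 4-7 [a,b,c=001]: 1010  = hex A
  rows 8-11 [a,b,c=010]: 1010  = hex A
  rows 12-15 [a,b,c=011]: 1010  = hex A
  rows 16-19 [a,b,c=100]: 1010  = hex A
  rows 20-23 [a,b,c=101]: 1010  = hex A
  rows 24-27 [a,b,c=110]: 1010  = hex A
  rows 28-31 [a,b,c=111]: 1010  = hex A
Output column (row 0 .. row 31) = 10101010101010101010101010101010
Output column grouped in 4s = 1010 1010 1010 1010 1010 1010 1010 1010 = 0xAAAAAAAA
Convert to decimal digit by digit (value = value*16 + digit):
  A -> 10
  10*16 + 10 (A) = 170
  170*16 + 10 (A) = 2730
  2730*16 + 10 (A) = 43690
  43690*16 + 10 (A) = 699050
  699050*16 + 10 (A) = 11184810
  11184810*16 + 10 (A) = 178956970
  178956970*16 + 10 (A) = 2863311530
Decimal = 2863311530

2863311530


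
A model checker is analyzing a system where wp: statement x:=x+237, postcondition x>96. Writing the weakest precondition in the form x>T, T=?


Formula: wp(x:=E, P) = P[E/x] (substitute E for x in postcondition)
Step 1: Postcondition: x>96
Step 2: Substitute x+237 for x: x+237>96
Step 3: Solve for x: x > 96-237 = -141

-141


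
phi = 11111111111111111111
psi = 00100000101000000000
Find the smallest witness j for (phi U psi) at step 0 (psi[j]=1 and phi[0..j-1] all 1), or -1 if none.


(phi U psi) at 0: need smallest j with psi[j]=1 and phi[i]=1 for all i in [0,j).
Scan from step 0:
  step 0: phi=1, psi=0 -> continue
  step 1: phi=1, psi=0 -> continue
  step 2: psi=1 and phi held for [0,2) -> witness found
Witness step = 2

2


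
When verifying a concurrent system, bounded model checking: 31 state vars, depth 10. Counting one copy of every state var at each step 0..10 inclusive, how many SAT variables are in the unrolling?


BMC unrolls to depth k, creating one copy of each state var for steps 0..k.
Step count = 10 + 1 = 11 (steps 0 through 10)
Vars per step = 31
Total = 31 * 11 = 341

341


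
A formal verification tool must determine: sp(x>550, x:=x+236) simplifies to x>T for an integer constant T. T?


Formula: sp(P, x:=E) = exists old_x. (x = E[old_x/x]) AND P[old_x/x] (old_x is the value of x before the assignment; eliminate old_x by solving x = E[old_x/x] for old_x)
Step 1: Precondition P: x>550, i.e. old_x > 550
Step 2: Assignment gives x = old_x + 236, so old_x = x - 236
Step 3: Substitute into P: x - 236 > 550
Step 4: Simplify: x > 550+236 = 786

786
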